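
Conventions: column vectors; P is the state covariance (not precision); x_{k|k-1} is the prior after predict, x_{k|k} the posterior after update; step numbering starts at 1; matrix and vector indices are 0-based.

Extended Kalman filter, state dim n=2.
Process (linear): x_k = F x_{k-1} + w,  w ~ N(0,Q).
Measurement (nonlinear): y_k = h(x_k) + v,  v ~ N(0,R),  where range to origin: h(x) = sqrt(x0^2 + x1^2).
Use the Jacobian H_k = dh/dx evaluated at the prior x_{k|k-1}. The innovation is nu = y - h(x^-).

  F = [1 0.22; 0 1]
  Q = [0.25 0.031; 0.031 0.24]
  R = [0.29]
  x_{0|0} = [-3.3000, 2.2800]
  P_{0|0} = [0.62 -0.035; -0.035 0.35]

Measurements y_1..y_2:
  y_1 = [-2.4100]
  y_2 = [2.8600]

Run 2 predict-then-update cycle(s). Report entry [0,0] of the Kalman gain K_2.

K[0,0] = 0.6917

step 1: x^-=[-2.7984, 2.2800]  P^-=[0.8715 0.0730; 0.0730 0.5900]  H_jac=[-0.7753 0.6316]  S=[0.9777]  K=[-0.6439; 0.3233]  nu=[-6.0196]  x^+=[1.0777, 0.3340]  P^+=[0.4662 0.2765; 0.2765 0.4878]
step 2: x^-=[1.1512, 0.3340]  P^-=[0.8614 0.4148; 0.4148 0.7278]  H_jac=[0.9604 0.2786]  S=[1.3631]  K=[0.6917; 0.4411]  nu=[1.6614]  x^+=[2.3004, 1.0668]  P^+=[0.2092 -0.0010; -0.0010 0.4626]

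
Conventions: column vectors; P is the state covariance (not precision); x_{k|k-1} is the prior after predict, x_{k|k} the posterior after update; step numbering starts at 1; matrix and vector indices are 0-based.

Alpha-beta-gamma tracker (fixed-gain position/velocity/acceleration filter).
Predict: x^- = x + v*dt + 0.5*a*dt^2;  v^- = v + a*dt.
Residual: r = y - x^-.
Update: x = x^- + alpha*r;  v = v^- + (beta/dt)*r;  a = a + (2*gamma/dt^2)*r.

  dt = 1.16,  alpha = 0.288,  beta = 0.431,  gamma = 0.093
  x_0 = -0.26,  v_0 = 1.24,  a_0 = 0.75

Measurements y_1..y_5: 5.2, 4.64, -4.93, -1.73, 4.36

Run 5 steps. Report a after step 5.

a_post = -0.9668

step 1: x_pred=1.6830  r=3.5170  x^+=2.6959  v^+=3.4167  a^+=1.2361
step 2: x_pred=7.4910  r=-2.8510  x^+=6.6699  v^+=3.7914  a^+=0.8421
step 3: x_pred=11.6345  r=-16.5645  x^+=6.8639  v^+=-1.3864  a^+=-1.4476
step 4: x_pred=4.2817  r=-6.0117  x^+=2.5504  v^+=-5.2993  a^+=-2.2786
step 5: x_pred=-5.1299  r=9.4899  x^+=-2.3968  v^+=-4.4165  a^+=-0.9668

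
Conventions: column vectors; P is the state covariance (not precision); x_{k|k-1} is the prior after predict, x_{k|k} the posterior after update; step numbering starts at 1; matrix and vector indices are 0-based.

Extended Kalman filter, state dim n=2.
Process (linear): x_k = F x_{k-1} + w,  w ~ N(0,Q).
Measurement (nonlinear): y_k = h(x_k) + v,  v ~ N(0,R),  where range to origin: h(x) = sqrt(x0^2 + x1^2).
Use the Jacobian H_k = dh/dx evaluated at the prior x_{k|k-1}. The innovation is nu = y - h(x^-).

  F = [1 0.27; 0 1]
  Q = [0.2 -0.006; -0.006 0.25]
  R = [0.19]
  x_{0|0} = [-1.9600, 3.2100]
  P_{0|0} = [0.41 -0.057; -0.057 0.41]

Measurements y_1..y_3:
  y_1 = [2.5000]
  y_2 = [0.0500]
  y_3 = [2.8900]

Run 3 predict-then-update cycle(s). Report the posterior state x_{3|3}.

step 1: x^-=[-1.0933, 3.2100]  P^-=[0.6091 0.0477; 0.0477 0.6600]  H_jac=[-0.3224 0.9466]  S=[0.8156]  K=[-0.1854; 0.7472]  nu=[-0.8911]  x^+=[-0.9281, 2.5442]  P^+=[0.5811 0.1607; 0.1607 0.2047]
step 2: x^-=[-0.2411, 2.5442]  P^-=[0.8828 0.2100; 0.2100 0.4547]  H_jac=[-0.0944 0.9955]  S=[0.6091]  K=[0.2064; 0.7107]  nu=[-2.5056]  x^+=[-0.7584, 0.7635]  P^+=[0.8568 0.1206; 0.1206 0.1471]
step 3: x^-=[-0.5522, 0.7635]  P^-=[1.1327 0.1543; 0.1543 0.3971]  H_jac=[-0.5861 0.8103]  S=[0.6932]  K=[-0.7773; 0.3337]  nu=[1.9477]  x^+=[-2.0661, 1.4134]  P^+=[0.7139 0.3341; 0.3341 0.3199]

x_post = [-2.0661, 1.4134]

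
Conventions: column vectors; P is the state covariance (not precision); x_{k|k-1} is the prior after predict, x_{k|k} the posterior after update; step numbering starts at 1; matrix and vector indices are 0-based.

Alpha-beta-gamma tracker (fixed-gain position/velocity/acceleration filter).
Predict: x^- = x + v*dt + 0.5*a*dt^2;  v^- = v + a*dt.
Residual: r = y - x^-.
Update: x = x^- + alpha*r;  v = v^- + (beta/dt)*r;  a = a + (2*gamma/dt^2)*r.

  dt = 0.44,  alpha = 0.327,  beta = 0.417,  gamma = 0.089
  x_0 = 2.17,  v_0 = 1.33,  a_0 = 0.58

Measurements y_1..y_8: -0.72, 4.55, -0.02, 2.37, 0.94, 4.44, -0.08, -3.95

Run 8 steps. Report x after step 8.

x_post = 0.3970

step 1: x_pred=2.8113  r=-3.5313  x^+=1.6566  v^+=-1.7616  a^+=-2.6668
step 2: x_pred=0.6234  r=3.9266  x^+=1.9074  v^+=0.7864  a^+=0.9434
step 3: x_pred=2.3447  r=-2.3647  x^+=1.5715  v^+=-1.0396  a^+=-1.2307
step 4: x_pred=0.9949  r=1.3751  x^+=1.4446  v^+=-0.2779  a^+=0.0335
step 5: x_pred=1.3255  r=-0.3855  x^+=1.1995  v^+=-0.6285  a^+=-0.3209
step 6: x_pred=0.8918  r=3.5482  x^+=2.0521  v^+=2.5929  a^+=2.9413
step 7: x_pred=3.4777  r=-3.5577  x^+=2.3143  v^+=0.5154  a^+=-0.3297
step 8: x_pred=2.5092  r=-6.4592  x^+=0.3970  v^+=-5.7512  a^+=-6.2684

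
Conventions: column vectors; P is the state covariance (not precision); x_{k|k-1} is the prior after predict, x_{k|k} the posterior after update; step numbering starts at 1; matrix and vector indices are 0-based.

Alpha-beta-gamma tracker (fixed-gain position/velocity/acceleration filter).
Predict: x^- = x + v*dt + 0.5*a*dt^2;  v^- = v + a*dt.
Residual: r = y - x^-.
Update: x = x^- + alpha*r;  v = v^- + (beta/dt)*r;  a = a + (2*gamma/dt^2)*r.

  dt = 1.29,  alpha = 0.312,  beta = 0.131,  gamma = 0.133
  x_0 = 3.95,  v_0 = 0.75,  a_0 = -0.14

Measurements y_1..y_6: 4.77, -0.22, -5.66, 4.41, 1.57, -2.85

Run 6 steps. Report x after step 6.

step 1: x_pred=4.8010  r=-0.0310  x^+=4.7913  v^+=0.5663  a^+=-0.1450
step 2: x_pred=5.4012  r=-5.6212  x^+=3.6474  v^+=-0.1916  a^+=-1.0435
step 3: x_pred=2.5320  r=-8.1920  x^+=-0.0239  v^+=-2.3696  a^+=-2.3529
step 4: x_pred=-5.0384  r=9.4484  x^+=-2.0905  v^+=-4.4454  a^+=-0.8427
step 5: x_pred=-8.5262  r=10.0962  x^+=-5.3762  v^+=-4.5071  a^+=0.7712
step 6: x_pred=-10.5487  r=7.6987  x^+=-8.1467  v^+=-2.7305  a^+=2.0018

x_post = -8.1467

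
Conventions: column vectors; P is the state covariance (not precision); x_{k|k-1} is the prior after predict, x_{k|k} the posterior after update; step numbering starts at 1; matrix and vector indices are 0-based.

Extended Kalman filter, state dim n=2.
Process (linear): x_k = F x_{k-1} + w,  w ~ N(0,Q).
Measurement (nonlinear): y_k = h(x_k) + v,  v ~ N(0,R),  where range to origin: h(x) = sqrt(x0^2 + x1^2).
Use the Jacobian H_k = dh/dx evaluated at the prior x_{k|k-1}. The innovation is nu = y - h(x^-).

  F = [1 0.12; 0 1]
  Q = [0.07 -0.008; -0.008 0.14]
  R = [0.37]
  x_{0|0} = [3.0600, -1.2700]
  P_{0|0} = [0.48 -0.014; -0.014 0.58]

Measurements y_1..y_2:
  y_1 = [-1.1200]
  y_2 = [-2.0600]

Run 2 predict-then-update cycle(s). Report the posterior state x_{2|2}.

x_post = [-0.7567, -0.4370]

step 1: x^-=[2.9076, -1.2700]  P^-=[0.5550 0.0476; 0.0476 0.7200]  H_jac=[0.9164 -0.4003]  S=[0.9165]  K=[0.5341; -0.2669]  nu=[-4.2929]  x^+=[0.6146, -0.1244]  P^+=[0.2935 0.1782; 0.1782 0.6547]
step 2: x^-=[0.5997, -0.1244]  P^-=[0.4157 0.2488; 0.2488 0.7947]  H_jac=[0.9791 -0.2032]  S=[0.7024]  K=[0.5076; 0.1170]  nu=[-2.6725]  x^+=[-0.7567, -0.4370]  P^+=[0.2348 0.2071; 0.2071 0.7851]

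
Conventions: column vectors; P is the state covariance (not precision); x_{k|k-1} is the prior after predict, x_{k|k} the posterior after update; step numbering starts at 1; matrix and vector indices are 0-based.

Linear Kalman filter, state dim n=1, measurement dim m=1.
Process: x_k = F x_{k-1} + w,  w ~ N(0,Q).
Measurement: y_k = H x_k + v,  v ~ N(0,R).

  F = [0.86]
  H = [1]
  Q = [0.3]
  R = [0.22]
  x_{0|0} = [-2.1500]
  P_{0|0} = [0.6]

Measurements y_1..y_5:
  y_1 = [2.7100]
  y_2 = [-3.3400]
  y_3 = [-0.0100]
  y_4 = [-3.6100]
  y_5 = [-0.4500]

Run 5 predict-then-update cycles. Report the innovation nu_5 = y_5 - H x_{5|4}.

innov = [1.6989]

step 1: x^-=[-1.8490]  P^-=[0.7438]  S=[0.9638]  K=[0.7717]  nu=[4.5590]  x^+=[1.6693]  P^+=[0.1698]
step 2: x^-=[1.4356]  P^-=[0.4256]  S=[0.6456]  K=[0.6592]  nu=[-4.7756]  x^+=[-1.7125]  P^+=[0.1450]
step 3: x^-=[-1.4728]  P^-=[0.4073]  S=[0.6273]  K=[0.6493]  nu=[1.4628]  x^+=[-0.5230]  P^+=[0.1428]
step 4: x^-=[-0.4498]  P^-=[0.4056]  S=[0.6256]  K=[0.6484]  nu=[-3.1602]  x^+=[-2.4988]  P^+=[0.1426]
step 5: x^-=[-2.1489]  P^-=[0.4055]  S=[0.6255]  K=[0.6483]  nu=[1.6989]  x^+=[-1.0476]  P^+=[0.1426]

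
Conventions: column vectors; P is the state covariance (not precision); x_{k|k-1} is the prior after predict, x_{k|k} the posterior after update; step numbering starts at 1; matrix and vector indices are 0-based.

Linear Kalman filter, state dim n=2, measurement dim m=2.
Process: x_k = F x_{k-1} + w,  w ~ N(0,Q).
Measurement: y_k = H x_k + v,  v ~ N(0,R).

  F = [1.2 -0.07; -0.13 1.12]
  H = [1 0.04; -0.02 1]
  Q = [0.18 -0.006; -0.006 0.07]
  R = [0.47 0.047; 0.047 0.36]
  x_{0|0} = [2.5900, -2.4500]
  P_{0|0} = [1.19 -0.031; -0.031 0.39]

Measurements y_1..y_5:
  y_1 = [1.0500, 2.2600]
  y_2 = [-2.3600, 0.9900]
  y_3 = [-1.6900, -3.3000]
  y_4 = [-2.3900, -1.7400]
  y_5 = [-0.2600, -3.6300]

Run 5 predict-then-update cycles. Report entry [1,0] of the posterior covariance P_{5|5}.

step 1: x^-=[3.2795, -3.0807]  P^-=[1.9007 -0.2642; -0.2642 0.5884]  S=[2.3505 -0.2314; -0.2314 0.9597]  K=[0.7919 -0.1239; -0.0425 0.6083]  nu=[-2.1063, 5.4063]  x^+=[0.9417, 0.2976]  P^+=[0.3664 -0.0001; -0.0001 0.2170]
step 2: x^-=[1.1092, 0.2109]  P^-=[0.7087 -0.0802; -0.0802 0.3484]  S=[1.1728 -0.0334; -0.0334 0.7119]  K=[0.5985 -0.1045; -0.0426 0.4897]  nu=[-3.4776, 0.8013]  x^+=[-1.0561, 0.7513]  P^+=[0.2766 -0.0040; -0.0040 0.1742]
step 3: x^-=[-1.3199, 0.9788]  P^-=[0.5798 -0.0682; -0.0682 0.2943]  S=[1.0448 -0.0209; -0.0209 0.6573]  K=[0.5502 -0.1038; -0.0450 0.4484]  nu=[-0.4093, -4.3052]  x^+=[-1.0981, -0.9334]  P^+=[0.2540 -0.0064; -0.0064 0.1592]
step 4: x^-=[-1.2524, -0.9027]  P^-=[0.5476 -0.0668; -0.0668 0.2759]  S=[1.0127 -0.0197; -0.0197 0.6388]  K=[0.5360 -0.1052; -0.0467 0.4325]  nu=[-1.1015, -0.8623]  x^+=[-1.7521, -1.2243]  P^+=[0.2473 -0.0077; -0.0077 0.1534]
step 5: x^-=[-2.0168, -1.1434]  P^-=[0.5382 -0.0671; -0.0671 0.2688]  S=[1.0032 -0.0200; -0.0200 0.6317]  K=[0.5316 -0.1064; -0.0476 0.4261]  nu=[1.8025, -2.5269]  x^+=[-0.7897, -2.3061]  P^+=[0.2452 -0.0084; -0.0084 0.1510]

P_post[1,0] = -0.0084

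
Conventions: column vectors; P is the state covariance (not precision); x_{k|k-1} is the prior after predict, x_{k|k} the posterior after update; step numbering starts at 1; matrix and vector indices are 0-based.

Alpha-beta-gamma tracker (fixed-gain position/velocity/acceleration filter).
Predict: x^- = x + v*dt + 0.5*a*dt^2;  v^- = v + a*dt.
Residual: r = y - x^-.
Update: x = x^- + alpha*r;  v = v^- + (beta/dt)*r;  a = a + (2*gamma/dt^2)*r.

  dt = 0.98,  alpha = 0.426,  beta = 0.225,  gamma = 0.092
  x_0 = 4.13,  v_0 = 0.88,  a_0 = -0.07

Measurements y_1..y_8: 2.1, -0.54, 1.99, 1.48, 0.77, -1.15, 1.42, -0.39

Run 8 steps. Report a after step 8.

a_post = 1.4556

step 1: x_pred=4.9588  r=-2.8588  x^+=3.7409  v^+=0.1550  a^+=-0.6177
step 2: x_pred=3.5963  r=-4.1363  x^+=1.8342  v^+=-1.4000  a^+=-1.4102
step 3: x_pred=-0.2149  r=2.2049  x^+=0.7244  v^+=-2.2757  a^+=-0.9877
step 4: x_pred=-1.9801  r=3.4601  x^+=-0.5061  v^+=-2.4493  a^+=-0.3248
step 5: x_pred=-3.0623  r=3.8323  x^+=-1.4298  v^+=-1.8877  a^+=0.4094
step 6: x_pred=-3.0831  r=1.9331  x^+=-2.2596  v^+=-1.0427  a^+=0.7798
step 7: x_pred=-2.9070  r=4.3270  x^+=-1.0637  v^+=0.7149  a^+=1.6088
step 8: x_pred=0.4095  r=-0.7995  x^+=0.0689  v^+=2.1080  a^+=1.4556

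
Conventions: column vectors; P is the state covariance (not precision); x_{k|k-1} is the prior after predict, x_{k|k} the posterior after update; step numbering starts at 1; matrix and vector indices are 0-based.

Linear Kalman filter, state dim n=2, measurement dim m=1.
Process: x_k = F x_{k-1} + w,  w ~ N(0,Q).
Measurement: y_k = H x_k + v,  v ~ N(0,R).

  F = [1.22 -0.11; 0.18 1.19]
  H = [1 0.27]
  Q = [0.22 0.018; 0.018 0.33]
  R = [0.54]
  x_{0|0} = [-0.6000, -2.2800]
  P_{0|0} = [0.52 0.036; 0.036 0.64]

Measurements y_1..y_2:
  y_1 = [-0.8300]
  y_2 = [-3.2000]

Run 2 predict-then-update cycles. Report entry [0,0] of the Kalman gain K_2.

step 1: x^-=[-0.4812, -2.8212]  P^-=[0.9920 0.1000; 0.1000 1.2686]  S=[1.6785]  K=[0.6071; 0.2636]  nu=[0.4129]  x^+=[-0.2305, -2.7123]  P^+=[0.3734 -0.1687; -0.1687 1.1519]
step 2: x^-=[0.0171, -3.2692]  P^-=[0.8349 -0.2923; -0.2923 1.9011]  S=[1.3557]  K=[0.5577; 0.1630]  nu=[-2.3345]  x^+=[-1.2847, -3.6497]  P^+=[0.4133 -0.4156; -0.4156 1.8651]

K[0,0] = 0.5577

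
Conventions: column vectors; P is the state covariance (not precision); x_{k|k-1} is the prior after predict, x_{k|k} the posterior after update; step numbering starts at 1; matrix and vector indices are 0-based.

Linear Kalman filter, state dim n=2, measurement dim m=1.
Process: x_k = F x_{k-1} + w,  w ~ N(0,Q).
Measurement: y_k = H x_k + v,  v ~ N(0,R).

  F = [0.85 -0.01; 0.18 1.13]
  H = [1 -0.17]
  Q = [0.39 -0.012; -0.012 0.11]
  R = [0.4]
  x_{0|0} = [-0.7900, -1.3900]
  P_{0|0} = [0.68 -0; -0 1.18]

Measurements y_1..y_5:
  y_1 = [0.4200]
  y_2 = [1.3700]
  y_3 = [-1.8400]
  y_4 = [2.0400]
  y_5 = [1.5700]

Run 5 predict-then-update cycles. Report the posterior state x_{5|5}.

step 1: x^-=[-0.6576, -1.7129]  P^-=[0.8814 0.0787; 0.0787 1.6388]  S=[1.3020]  K=[0.6667; -0.1535]  nu=[0.7864]  x^+=[-0.1333, -1.8336]  P^+=[0.3027 0.2120; 0.2120 1.6081]
step 2: x^-=[-0.0950, -2.0960]  P^-=[0.6053 0.2194; 0.2194 2.2594]  S=[0.9960]  K=[0.5703; -0.1654]  nu=[1.1087]  x^+=[0.5373, -2.2794]  P^+=[0.2814 0.3133; 0.3133 2.2322]
step 3: x^-=[0.4795, -2.4790]  P^-=[0.5882 0.3062; 0.3062 3.0968]  S=[0.9736]  K=[0.5507; -0.2262]  nu=[-2.7409]  x^+=[-1.0299, -1.8589]  P^+=[0.2929 0.4275; 0.4275 3.0470]
step 4: x^-=[-0.8568, -2.2859]  P^-=[0.5947 0.4082; 0.4082 4.1841]  S=[0.9768]  K=[0.5378; -0.3103]  nu=[2.5082]  x^+=[0.4920, -3.0641]  P^+=[0.3122 0.5712; 0.5712 4.0900]
step 5: x^-=[0.4488, -3.3739]  P^-=[0.6063 0.5372; 0.5372 5.5750]  S=[0.9848]  K=[0.5229; -0.4170]  nu=[0.5476]  x^+=[0.7352, -3.6022]  P^+=[0.3370 0.7519; 0.7519 5.4038]

x_post = [0.7352, -3.6022]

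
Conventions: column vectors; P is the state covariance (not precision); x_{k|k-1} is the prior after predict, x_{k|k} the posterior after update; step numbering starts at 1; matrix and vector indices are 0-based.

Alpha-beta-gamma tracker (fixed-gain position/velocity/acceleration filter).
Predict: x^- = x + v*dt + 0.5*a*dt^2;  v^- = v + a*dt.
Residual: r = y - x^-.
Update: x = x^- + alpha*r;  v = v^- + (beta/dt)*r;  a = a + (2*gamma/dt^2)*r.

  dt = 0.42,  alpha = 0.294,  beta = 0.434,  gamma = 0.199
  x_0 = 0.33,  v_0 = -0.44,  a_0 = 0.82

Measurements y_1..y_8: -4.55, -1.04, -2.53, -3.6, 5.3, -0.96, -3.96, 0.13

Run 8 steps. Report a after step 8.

a_post = -48.4427

step 1: x_pred=0.2175  r=-4.7675  x^+=-1.1841  v^+=-5.0220  a^+=-9.9367
step 2: x_pred=-4.1698  r=3.1298  x^+=-3.2496  v^+=-5.9613  a^+=-2.8751
step 3: x_pred=-6.0070  r=3.4770  x^+=-4.9847  v^+=-3.5760  a^+=4.9698
step 4: x_pred=-6.0483  r=2.4483  x^+=-5.3285  v^+=1.0413  a^+=10.4938
step 5: x_pred=-3.9656  r=9.2656  x^+=-1.2415  v^+=15.0231  a^+=31.3992
step 6: x_pred=7.8376  r=-8.7976  x^+=5.2511  v^+=19.1200  a^+=11.5498
step 7: x_pred=14.3002  r=-18.2602  x^+=8.9317  v^+=5.1020  a^+=-29.6495
step 8: x_pred=8.4595  r=-8.3295  x^+=6.0106  v^+=-15.9578  a^+=-48.4427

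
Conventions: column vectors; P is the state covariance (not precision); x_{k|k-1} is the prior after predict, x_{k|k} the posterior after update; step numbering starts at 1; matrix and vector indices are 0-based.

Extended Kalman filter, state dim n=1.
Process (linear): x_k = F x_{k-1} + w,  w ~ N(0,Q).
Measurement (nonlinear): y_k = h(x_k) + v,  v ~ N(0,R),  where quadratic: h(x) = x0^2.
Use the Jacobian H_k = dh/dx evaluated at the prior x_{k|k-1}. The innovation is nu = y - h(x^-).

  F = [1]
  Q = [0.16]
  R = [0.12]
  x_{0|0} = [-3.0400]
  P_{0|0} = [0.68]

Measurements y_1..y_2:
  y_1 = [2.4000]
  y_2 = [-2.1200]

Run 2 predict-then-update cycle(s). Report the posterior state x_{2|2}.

step 1: x^-=[-3.0400]  P^-=[0.8400]  H_jac=[-6.0800]  S=[31.1718]  K=[-0.1638]  nu=[-6.8416]  x^+=[-1.9191]  P^+=[0.0032]
step 2: x^-=[-1.9191]  P^-=[0.1632]  H_jac=[-3.8381]  S=[2.5246]  K=[-0.2482]  nu=[-5.8028]  x^+=[-0.4790]  P^+=[0.0078]

x_post = [-0.4790]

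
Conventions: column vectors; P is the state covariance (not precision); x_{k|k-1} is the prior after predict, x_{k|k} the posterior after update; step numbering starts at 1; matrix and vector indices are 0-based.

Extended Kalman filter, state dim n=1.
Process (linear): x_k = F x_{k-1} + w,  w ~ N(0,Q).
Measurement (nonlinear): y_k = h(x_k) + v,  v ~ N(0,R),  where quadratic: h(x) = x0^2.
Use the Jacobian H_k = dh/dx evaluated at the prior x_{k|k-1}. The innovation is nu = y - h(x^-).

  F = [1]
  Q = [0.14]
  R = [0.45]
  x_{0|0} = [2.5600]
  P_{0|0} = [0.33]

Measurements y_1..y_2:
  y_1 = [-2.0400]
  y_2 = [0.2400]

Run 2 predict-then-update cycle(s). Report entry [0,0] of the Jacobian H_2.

step 1: x^-=[2.5600]  P^-=[0.4700]  H_jac=[5.1200]  S=[12.7708]  K=[0.1884]  nu=[-8.5936]  x^+=[0.9407]  P^+=[0.0166]
step 2: x^-=[0.9407]  P^-=[0.1566]  H_jac=[1.8814]  S=[1.0042]  K=[0.2933]  nu=[-0.6449]  x^+=[0.7515]  P^+=[0.0702]

H_jac[0,0] = 1.8814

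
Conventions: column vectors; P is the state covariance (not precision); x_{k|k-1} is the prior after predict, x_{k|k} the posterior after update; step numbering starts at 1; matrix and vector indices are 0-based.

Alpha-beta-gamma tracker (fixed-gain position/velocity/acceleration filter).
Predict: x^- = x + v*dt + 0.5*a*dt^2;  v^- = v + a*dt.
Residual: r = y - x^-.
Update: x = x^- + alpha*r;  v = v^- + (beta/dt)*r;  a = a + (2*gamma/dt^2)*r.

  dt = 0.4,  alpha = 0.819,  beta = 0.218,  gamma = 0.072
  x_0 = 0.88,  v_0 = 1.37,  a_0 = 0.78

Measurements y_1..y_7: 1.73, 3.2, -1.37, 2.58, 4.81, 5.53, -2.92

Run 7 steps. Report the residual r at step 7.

resid = -9.6051

step 1: x_pred=1.4904  r=0.2396  x^+=1.6866  v^+=1.8126  a^+=0.9956
step 2: x_pred=2.4913  r=0.7087  x^+=3.0717  v^+=2.5971  a^+=1.6335
step 3: x_pred=4.2412  r=-5.6112  x^+=-0.3544  v^+=0.1923  a^+=-3.4167
step 4: x_pred=-0.5508  r=3.1308  x^+=2.0133  v^+=0.5319  a^+=-0.5990
step 5: x_pred=2.1782  r=2.6318  x^+=4.3336  v^+=1.7267  a^+=1.7697
step 6: x_pred=5.1659  r=0.3641  x^+=5.4641  v^+=2.6330  a^+=2.0974
step 7: x_pred=6.6851  r=-9.6051  x^+=-1.1815  v^+=-1.7628  a^+=-6.5472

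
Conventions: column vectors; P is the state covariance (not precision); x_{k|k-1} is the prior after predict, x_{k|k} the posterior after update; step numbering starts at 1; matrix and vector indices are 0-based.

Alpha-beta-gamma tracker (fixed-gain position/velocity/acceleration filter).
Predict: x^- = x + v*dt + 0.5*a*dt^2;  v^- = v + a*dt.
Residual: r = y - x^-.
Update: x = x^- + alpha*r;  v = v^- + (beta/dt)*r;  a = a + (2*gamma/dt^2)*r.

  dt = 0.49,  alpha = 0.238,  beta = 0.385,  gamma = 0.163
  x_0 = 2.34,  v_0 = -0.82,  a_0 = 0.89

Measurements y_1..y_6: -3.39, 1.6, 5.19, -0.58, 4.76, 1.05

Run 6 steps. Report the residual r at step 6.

step 1: x_pred=2.0450  r=-5.4350  x^+=0.7515  v^+=-4.6543  a^+=-6.4895
step 2: x_pred=-2.3082  r=3.9082  x^+=-1.3780  v^+=-4.7635  a^+=-1.1831
step 3: x_pred=-3.8542  r=9.0442  x^+=-1.7016  v^+=1.7629  a^+=11.0967
step 4: x_pred=0.4943  r=-1.0743  x^+=0.2387  v^+=6.3562  a^+=9.6380
step 5: x_pred=4.5102  r=0.2498  x^+=4.5697  v^+=11.2751  a^+=9.9771
step 6: x_pred=11.2922  r=-10.2422  x^+=8.8546  v^+=8.1164  a^+=-3.9294

resid = -10.2422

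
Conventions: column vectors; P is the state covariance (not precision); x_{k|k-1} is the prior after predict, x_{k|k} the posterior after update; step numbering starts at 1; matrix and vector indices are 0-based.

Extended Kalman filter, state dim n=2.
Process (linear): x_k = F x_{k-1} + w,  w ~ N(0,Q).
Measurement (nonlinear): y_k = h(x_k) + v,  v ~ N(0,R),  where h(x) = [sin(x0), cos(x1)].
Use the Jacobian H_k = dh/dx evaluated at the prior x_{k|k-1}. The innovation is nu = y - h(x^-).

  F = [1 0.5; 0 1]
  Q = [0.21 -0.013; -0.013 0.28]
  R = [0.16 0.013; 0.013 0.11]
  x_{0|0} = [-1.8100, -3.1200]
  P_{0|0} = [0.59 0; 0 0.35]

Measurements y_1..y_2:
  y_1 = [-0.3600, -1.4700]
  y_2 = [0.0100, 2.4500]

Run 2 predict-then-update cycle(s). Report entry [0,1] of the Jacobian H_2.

step 1: x^-=[-3.3700, -3.1200]  P^-=[0.8875 0.1620; 0.1620 0.6300]  H_jac=[-0.9740 0.0000; 0.0000 0.0216]  S=[1.0020 0.0096; 0.0096 0.1103]  K=[-0.8637 0.1068; -0.1588 0.1371]  nu=[-0.5864, -0.4702]  x^+=[-2.9137, -3.0914]  P^+=[0.1405 0.0243; 0.0243 0.6031]
step 2: x^-=[-4.4594, -3.0914]  P^-=[0.5255 0.3128; 0.3128 0.8831]  H_jac=[-0.2503 0.0000; 0.0000 0.0502]  S=[0.1929 0.0091; 0.0091 0.1122]  K=[-0.6910 0.1958; -0.4260 0.4295]  nu=[-0.9582, 3.4487]  x^+=[-3.1222, -1.2021]  P^+=[0.4315 0.2500; 0.2500 0.8307]

H_jac[0,1] = 0.0000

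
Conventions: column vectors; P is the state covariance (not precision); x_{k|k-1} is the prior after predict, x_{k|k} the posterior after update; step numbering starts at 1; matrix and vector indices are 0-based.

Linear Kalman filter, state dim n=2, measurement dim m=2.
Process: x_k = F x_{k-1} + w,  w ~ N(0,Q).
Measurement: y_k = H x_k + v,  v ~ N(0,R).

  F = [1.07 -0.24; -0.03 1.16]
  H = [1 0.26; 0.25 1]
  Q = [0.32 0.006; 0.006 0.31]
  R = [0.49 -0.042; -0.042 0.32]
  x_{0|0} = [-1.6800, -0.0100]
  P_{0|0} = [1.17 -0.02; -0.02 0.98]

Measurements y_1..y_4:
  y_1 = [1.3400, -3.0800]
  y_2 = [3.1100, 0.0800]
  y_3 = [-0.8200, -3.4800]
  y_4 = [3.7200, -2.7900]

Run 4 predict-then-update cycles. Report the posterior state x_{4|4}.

step 1: x^-=[-1.7952, 0.0388]  P^-=[1.7263 -0.3294; -0.3294 1.6311]  S=[2.1553 0.4629; 0.4629 1.8943]  K=[0.7912 -0.1394; -0.1389 0.8515]  nu=[3.1251, -2.6700]  x^+=[1.0494, -2.6690]  P^+=[0.4425 -0.1885; -0.1885 0.3254]
step 2: x^-=[1.7634, -3.1275]  P^-=[0.9422 -0.3341; -0.3341 0.7614]  S=[1.3099 0.0357; 0.0357 0.9733]  K=[0.6564 -0.1253; -0.1230 0.7010]  nu=[2.1598, 2.7667]  x^+=[2.8342, -1.4537]  P^+=[0.3684 -0.1598; -0.1598 0.2694]
step 3: x^-=[3.3815, -1.7713]  P^-=[0.8394 -0.2803; -0.2803 0.6840]  S=[1.2299 0.0472; 0.0472 0.9163]  K=[0.6274 -0.1092; -0.1092 0.6756]  nu=[-3.7410, -2.5541]  x^+=[1.3132, -3.0883]  P^+=[0.3508 -0.1490; -0.1490 0.2580]
step 4: x^-=[2.1463, -3.6218]  P^-=[0.8130 -0.2631; -0.2631 0.6679]  S=[1.2113 0.0547; 0.0547 0.9072]  K=[0.6193 -0.1033; -0.1041 0.6700]  nu=[2.5154, 0.2952]  x^+=[3.6737, -3.6858]  P^+=[0.3456 -0.1455; -0.1455 0.2551]

x_post = [3.6737, -3.6858]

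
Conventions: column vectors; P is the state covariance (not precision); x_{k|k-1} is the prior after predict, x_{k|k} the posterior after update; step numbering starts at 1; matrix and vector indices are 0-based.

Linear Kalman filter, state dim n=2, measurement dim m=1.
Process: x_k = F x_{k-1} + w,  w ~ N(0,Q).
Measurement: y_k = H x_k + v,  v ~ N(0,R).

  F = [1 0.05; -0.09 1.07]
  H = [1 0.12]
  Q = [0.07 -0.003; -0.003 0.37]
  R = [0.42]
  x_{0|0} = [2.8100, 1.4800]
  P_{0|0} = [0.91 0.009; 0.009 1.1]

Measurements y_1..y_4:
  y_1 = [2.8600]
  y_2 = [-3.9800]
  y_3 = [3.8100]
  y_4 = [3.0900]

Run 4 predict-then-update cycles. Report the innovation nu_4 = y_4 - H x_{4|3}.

step 1: x^-=[2.8840, 1.3307]  P^-=[0.9836 -0.0165; -0.0165 1.6350]  S=[1.4232]  K=[0.6897; 0.1263]  nu=[-0.1837]  x^+=[2.7573, 1.3075]  P^+=[0.3065 -0.1404; -0.1404 1.6123]
step 2: x^-=[2.8227, 1.1509]  P^-=[0.3665 -0.0940; -0.0940 2.2455]  S=[0.7963]  K=[0.4461; 0.2204]  nu=[-6.9408]  x^+=[-0.2738, -0.3787]  P^+=[0.2080 -0.1723; -0.1723 2.2068]
step 3: x^-=[-0.2927, -0.3806]  P^-=[0.2663 -0.0872; -0.0872 2.9314]  S=[0.7076]  K=[0.3616; 0.3739]  nu=[4.1484]  x^+=[1.2073, 1.1704]  P^+=[0.1738 -0.1829; -0.1829 2.8325]
step 4: x^-=[1.2658, 1.1437]  P^-=[0.2326 -0.0619; -0.0619 3.6496]  S=[0.6903]  K=[0.3262; 0.5447]  nu=[1.6869]  x^+=[1.8161, 2.0626]  P^+=[0.1592 -0.1846; -0.1846 3.4448]

innov = [1.6869]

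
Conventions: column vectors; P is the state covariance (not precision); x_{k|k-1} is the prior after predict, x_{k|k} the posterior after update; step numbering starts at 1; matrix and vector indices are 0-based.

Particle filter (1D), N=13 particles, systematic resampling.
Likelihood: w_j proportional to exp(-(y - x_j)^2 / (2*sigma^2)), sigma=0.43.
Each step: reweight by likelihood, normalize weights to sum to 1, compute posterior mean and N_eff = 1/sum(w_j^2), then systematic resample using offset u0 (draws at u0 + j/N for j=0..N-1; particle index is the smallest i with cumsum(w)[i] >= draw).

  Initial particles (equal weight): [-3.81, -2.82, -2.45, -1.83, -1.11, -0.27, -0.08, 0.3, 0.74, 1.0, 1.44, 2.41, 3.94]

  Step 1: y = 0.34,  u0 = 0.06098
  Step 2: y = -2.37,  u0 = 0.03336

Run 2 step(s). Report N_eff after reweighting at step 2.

N_eff = 1.6792

step 1: w=[0.0000, 0.0000, 0.0000, 0.0000, 0.0011, 0.1227, 0.2083, 0.3341, 0.2177, 0.1033, 0.0127, 0.0000, 0.0000]  mean=0.3320  Neff=4.3800  idx=[5, 6, 6, 6, 7, 7, 7, 7, 8, 8, 8, 9, 9]
step 2: w=[0.7593, 0.0796, 0.0796, 0.0796, 0.0005, 0.0005, 0.0005, 0.0005, 0.0000, 0.0000, 0.0000, 0.0000, 0.0000]  mean=-0.2235  Neff=1.6792  idx=[0, 0, 0, 0, 0, 0, 0, 0, 0, 0, 1, 2, 3]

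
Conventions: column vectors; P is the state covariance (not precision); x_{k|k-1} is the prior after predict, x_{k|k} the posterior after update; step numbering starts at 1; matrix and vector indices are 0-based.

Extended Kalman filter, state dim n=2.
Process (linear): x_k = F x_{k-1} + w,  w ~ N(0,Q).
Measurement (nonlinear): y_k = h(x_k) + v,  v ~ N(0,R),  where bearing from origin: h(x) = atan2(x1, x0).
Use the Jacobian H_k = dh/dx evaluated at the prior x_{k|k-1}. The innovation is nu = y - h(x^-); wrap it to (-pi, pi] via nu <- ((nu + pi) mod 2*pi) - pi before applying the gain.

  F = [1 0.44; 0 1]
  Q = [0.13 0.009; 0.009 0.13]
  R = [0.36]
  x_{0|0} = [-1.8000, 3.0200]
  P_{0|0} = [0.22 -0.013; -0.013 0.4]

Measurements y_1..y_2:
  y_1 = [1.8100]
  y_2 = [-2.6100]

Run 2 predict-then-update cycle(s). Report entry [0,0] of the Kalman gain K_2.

step 1: x^-=[-0.4712, 3.0200]  P^-=[0.4160 0.1720; 0.1720 0.5300]  H_jac=[-0.3233 -0.0504]  S=[0.4104]  K=[-0.3488; -0.2006]  nu=[0.0844]  x^+=[-0.5006, 3.0031]  P^+=[0.3661 0.1433; 0.1433 0.5135]
step 2: x^-=[0.8207, 3.0031]  P^-=[0.7216 0.3782; 0.3782 0.6435]  H_jac=[-0.3099 0.0847]  S=[0.4140]  K=[-0.4626; -0.1514]  nu=[2.3692]  x^+=[-0.2754, 2.6443]  P^+=[0.6330 0.3492; 0.3492 0.6340]

K[0,0] = -0.4626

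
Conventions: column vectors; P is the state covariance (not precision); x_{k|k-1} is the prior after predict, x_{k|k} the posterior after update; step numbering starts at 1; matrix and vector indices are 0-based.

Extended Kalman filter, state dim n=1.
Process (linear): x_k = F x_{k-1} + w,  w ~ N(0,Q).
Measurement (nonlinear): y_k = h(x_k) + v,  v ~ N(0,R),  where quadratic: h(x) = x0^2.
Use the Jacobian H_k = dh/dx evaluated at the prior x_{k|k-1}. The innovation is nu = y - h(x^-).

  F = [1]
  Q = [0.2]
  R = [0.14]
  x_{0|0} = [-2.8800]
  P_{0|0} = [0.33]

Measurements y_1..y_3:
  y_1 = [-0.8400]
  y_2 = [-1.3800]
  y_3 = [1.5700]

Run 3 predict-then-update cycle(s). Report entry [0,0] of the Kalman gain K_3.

K[0,0] = -0.5435

step 1: x^-=[-2.8800]  P^-=[0.5300]  H_jac=[-5.7600]  S=[17.7241]  K=[-0.1722]  nu=[-9.1344]  x^+=[-1.3067]  P^+=[0.0042]
step 2: x^-=[-1.3067]  P^-=[0.2042]  H_jac=[-2.6134]  S=[1.5345]  K=[-0.3477]  nu=[-3.0874]  x^+=[-0.2331]  P^+=[0.0186]
step 3: x^-=[-0.2331]  P^-=[0.2186]  H_jac=[-0.4662]  S=[0.1875]  K=[-0.5435]  nu=[1.5157]  x^+=[-1.0569]  P^+=[0.1632]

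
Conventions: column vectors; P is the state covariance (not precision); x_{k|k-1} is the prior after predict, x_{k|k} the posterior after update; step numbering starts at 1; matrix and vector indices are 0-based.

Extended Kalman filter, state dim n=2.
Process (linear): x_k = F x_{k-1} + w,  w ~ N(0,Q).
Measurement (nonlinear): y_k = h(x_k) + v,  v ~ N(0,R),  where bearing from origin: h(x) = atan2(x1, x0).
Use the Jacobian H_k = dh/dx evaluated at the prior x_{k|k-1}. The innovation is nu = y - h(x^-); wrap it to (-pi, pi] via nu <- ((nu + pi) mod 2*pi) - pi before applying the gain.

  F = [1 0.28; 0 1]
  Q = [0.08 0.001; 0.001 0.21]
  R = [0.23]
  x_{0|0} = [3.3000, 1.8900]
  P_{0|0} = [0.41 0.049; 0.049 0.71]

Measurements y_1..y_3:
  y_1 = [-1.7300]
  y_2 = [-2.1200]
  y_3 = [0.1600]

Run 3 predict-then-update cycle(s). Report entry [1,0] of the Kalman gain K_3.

step 1: x^-=[3.8292, 1.8900]  P^-=[0.5731 0.2488; 0.2488 0.9200]  H_jac=[-0.1036 0.2100]  S=[0.2659]  K=[-0.0269; 0.6296]  nu=[-2.1885]  x^+=[3.8881, 0.5121]  P^+=[0.5729 0.2533; 0.2533 0.8146]
step 2: x^-=[4.0315, 0.5121]  P^-=[0.8586 0.4824; 0.4824 1.0246]  H_jac=[-0.0310 0.2441]  S=[0.2846]  K=[0.3202; 0.8263]  nu=[-2.2464]  x^+=[3.3121, -1.3441]  P^+=[0.8294 0.4071; 0.4071 0.8303]
step 3: x^-=[2.9358, -1.3441]  P^-=[1.2025 0.6406; 0.6406 1.0403]  H_jac=[0.1289 0.2816]  S=[0.3790]  K=[0.8850; 0.9909]  nu=[0.5893]  x^+=[3.4574, -0.7601]  P^+=[0.9057 0.3082; 0.3082 0.6682]

K[1,0] = 0.9909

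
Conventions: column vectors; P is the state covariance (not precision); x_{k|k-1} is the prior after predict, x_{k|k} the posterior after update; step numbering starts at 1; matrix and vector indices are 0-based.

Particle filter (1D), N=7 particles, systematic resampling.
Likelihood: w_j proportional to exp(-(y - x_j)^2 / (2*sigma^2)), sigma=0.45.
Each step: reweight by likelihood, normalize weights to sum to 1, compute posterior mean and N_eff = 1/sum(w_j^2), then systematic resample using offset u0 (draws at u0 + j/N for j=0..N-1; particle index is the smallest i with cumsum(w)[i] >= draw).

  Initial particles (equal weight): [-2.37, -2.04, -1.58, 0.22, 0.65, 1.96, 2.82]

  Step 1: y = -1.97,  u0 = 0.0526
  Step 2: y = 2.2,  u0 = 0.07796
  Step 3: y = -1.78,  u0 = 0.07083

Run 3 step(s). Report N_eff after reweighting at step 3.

step 1: w=[0.2868, 0.4207, 0.2925, 0.0000, 0.0000, 0.0000, 0.0000]  mean=-2.0001  Neff=2.9003  idx=[0, 0, 1, 1, 1, 2, 2]
step 2: w=[0.0000, 0.0000, 0.0001, 0.0001, 0.0001, 0.4999, 0.4999]  mean=-1.5801  Neff=2.0007  idx=[5, 5, 5, 6, 6, 6, 6]
step 3: w=[0.1429, 0.1429, 0.1429, 0.1429, 0.1429, 0.1429, 0.1429]  mean=-1.5800  Neff=7.0000  idx=[0, 1, 2, 3, 4, 5, 6]

N_eff = 7.0000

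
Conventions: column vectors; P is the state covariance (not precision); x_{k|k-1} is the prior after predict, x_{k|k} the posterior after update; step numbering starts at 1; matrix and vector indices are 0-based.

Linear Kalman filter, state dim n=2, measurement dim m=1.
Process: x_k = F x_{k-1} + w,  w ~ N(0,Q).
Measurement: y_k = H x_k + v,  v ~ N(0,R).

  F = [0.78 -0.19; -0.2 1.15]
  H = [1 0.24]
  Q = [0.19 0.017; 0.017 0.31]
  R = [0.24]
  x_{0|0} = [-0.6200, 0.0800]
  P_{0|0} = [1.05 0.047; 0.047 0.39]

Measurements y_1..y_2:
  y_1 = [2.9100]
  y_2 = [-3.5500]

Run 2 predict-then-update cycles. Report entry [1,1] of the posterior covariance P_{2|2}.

step 1: x^-=[-0.4988, 0.2160]  P^-=[0.8290 -0.1881; -0.1881 0.8462]  S=[1.0274]  K=[0.7629; 0.0146]  nu=[3.3570]  x^+=[2.0622, 0.2650]  P^+=[0.2310 -0.1995; -0.1995 0.8459]
step 2: x^-=[1.5582, -0.1077]  P^-=[0.4202 -0.3904; -0.3904 1.5298]  S=[0.5609]  K=[0.5821; -0.0415]  nu=[-5.0823]  x^+=[-1.4002, 0.1032]  P^+=[0.2302 -0.3769; -0.3769 1.5288]

P_post[1,1] = 1.5288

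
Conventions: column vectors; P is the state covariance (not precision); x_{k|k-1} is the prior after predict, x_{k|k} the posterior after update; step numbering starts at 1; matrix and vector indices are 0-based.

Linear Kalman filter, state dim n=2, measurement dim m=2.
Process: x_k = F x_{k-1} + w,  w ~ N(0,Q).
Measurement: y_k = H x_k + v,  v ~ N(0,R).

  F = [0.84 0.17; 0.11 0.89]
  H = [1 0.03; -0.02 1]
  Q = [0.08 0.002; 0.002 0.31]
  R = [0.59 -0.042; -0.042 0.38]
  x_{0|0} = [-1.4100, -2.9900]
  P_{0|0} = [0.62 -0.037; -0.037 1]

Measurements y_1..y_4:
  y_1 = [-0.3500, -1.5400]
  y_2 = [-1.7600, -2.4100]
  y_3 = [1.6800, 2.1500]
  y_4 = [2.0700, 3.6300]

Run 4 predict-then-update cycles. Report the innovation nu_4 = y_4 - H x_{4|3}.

step 1: x^-=[-1.6927, -2.8162]  P^-=[0.5358 0.1822; 0.1822 1.1024]  S=[1.1377 0.1625; 0.1625 1.4753]  K=[0.4665 0.0649; 0.0842 0.7355]  nu=[1.4272, 1.2423]  x^+=[-0.9463, -1.7823]  P^+=[0.2722 0.0105; 0.0105 0.2762]
step 2: x^-=[-1.0979, -1.6904]  P^-=[0.2830 0.0770; 0.0770 0.5341]  S=[0.8781 0.0453; 0.0453 0.9111]  K=[0.3217 0.0623; 0.0760 0.5807]  nu=[-0.6114, -0.7416]  x^+=[-1.3408, -2.1675]  P^+=[0.1868 0.0139; 0.0139 0.2178]
step 3: x^-=[-1.4947, -2.0765]  P^-=[0.2221 0.0629; 0.0629 0.4875]  S=[0.8163 0.0310; 0.0310 0.8650]  K=[0.2722 0.0578; 0.0737 0.5594]  nu=[3.2370, 4.1966]  x^+=[-0.3713, 0.5097]  P^+=[0.1577 0.0137; 0.0137 0.2098]
step 4: x^-=[-0.2253, 0.4128]  P^-=[0.2013 0.0588; 0.0588 0.4807]  S=[0.7952 0.0272; 0.0272 0.8585]  K=[0.2534 0.0558; 0.0731 0.5563]  nu=[2.2829, 3.2127]  x^+=[0.5324, 2.3669]  P^+=[0.1468 0.0135; 0.0135 0.2086]

innov = [2.2829, 3.2127]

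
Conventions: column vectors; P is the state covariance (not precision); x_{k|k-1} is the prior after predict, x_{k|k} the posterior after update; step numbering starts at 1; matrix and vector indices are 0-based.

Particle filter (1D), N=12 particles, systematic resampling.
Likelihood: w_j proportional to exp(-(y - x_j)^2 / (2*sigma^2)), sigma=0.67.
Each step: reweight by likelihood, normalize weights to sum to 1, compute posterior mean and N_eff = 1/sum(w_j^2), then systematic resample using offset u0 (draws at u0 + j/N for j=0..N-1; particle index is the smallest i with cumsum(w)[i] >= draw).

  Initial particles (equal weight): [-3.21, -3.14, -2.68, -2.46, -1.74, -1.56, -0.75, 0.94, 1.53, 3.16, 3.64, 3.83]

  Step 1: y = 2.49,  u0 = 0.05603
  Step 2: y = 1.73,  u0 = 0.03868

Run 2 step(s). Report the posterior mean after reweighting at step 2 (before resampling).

post_mean = 1.8397

step 1: w=[0.0000, 0.0000, 0.0000, 0.0000, 0.0000, 0.0000, 0.0000, 0.0492, 0.2562, 0.4338, 0.1639, 0.0968]  mean=2.7766  Neff=3.4188  idx=[8, 8, 8, 9, 9, 9, 9, 9, 9, 10, 10, 11]
step 2: w=[0.2712, 0.2712, 0.2712, 0.0291, 0.0291, 0.0291, 0.0291, 0.0291, 0.0291, 0.0049, 0.0049, 0.0021]  mean=1.8397  Neff=4.4280  idx=[0, 0, 0, 1, 1, 1, 1, 2, 2, 2, 5, 7]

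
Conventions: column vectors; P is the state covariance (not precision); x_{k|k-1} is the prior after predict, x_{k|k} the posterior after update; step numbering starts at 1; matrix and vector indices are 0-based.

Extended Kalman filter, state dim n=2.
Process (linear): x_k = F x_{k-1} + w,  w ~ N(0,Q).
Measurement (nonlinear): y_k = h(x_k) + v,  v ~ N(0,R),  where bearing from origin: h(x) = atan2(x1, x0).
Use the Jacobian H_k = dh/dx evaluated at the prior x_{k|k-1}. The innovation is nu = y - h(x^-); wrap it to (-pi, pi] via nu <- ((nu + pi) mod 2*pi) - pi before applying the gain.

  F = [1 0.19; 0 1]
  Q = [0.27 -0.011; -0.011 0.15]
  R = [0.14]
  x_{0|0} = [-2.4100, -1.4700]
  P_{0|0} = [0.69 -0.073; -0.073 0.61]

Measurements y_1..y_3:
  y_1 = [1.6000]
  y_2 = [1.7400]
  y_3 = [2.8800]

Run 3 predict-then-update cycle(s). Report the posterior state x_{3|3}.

step 1: x^-=[-2.6893, -1.4700]  P^-=[0.9543 0.0319; 0.0319 0.7600]  H_jac=[0.1565 -0.2863]  S=[0.2228]  K=[0.6293; -0.9542]  nu=[-2.0418]  x^+=[-3.9742, 0.4782]  P^+=[0.8661 0.1657; 0.1657 0.5571]
step 2: x^-=[-3.8833, 0.4782]  P^-=[1.2191 0.2605; 0.2605 0.7071]  H_jac=[-0.0312 -0.2537]  S=[0.1908]  K=[-0.5459; -0.9827]  nu=[-1.2791]  x^+=[-3.1850, 1.7352]  P^+=[1.1623 0.1582; 0.1582 0.5229]
step 3: x^-=[-2.8553, 1.7352]  P^-=[1.5112 0.2465; 0.2465 0.6729]  H_jac=[-0.1554 -0.2558]  S=[0.2401]  K=[-1.2408; -0.8763]  nu=[0.2845]  x^+=[-3.2083, 1.4859]  P^+=[1.1416 -0.0146; -0.0146 0.4885]

x_post = [-3.2083, 1.4859]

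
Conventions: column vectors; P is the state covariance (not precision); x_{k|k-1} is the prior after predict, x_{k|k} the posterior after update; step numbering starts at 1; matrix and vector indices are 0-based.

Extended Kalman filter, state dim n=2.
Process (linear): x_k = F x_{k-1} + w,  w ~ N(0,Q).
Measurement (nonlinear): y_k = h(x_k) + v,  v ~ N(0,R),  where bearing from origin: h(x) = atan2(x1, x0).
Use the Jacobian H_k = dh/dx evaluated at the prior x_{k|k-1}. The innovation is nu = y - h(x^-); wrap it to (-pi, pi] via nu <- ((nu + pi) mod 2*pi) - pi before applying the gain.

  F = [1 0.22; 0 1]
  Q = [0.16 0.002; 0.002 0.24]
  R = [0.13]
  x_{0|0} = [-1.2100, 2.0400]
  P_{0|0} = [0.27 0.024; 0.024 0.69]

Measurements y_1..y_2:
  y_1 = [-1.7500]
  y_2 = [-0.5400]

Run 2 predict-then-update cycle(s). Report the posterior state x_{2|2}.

x_post = [-3.5008, -3.6335]

step 1: x^-=[-0.7612, 2.0400]  P^-=[0.4740 0.1778; 0.1778 0.9300]  H_jac=[-0.4303 -0.1606]  S=[0.2663]  K=[-0.8730; -0.8480]  nu=[2.6053]  x^+=[-3.0357, -0.1693]  P^+=[0.2710 -0.0194; -0.0194 0.7385]
step 2: x^-=[-3.0729, -0.1693]  P^-=[0.4582 0.1451; 0.1451 0.9785]  H_jac=[0.0179 -0.3244]  S=[0.2315]  K=[-0.1680; -1.3604]  nu=[2.5465]  x^+=[-3.5008, -3.6335]  P^+=[0.4517 0.0922; 0.0922 0.5502]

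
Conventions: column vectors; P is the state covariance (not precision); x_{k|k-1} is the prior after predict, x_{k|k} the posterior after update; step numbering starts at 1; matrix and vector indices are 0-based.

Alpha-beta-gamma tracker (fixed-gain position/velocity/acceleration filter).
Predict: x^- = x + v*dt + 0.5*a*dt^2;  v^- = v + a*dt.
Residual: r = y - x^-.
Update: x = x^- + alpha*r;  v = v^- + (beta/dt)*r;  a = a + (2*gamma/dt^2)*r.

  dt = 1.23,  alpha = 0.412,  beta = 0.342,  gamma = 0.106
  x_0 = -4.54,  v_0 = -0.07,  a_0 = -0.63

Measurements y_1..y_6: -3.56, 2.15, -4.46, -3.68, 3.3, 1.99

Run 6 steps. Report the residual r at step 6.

step 1: x_pred=-5.1027  r=1.5427  x^+=-4.4671  v^+=-0.4160  a^+=-0.4138
step 2: x_pred=-5.2918  r=7.4418  x^+=-2.2258  v^+=1.1442  a^+=0.6290
step 3: x_pred=-0.3426  r=-4.1174  x^+=-2.0390  v^+=0.7730  a^+=0.0520
step 4: x_pred=-1.0488  r=-2.6312  x^+=-2.1329  v^+=0.1054  a^+=-0.3167
step 5: x_pred=-2.2428  r=5.5428  x^+=0.0408  v^+=1.2570  a^+=0.4600
step 6: x_pred=1.9349  r=0.0551  x^+=1.9576  v^+=1.8382  a^+=0.4677

resid = 0.0551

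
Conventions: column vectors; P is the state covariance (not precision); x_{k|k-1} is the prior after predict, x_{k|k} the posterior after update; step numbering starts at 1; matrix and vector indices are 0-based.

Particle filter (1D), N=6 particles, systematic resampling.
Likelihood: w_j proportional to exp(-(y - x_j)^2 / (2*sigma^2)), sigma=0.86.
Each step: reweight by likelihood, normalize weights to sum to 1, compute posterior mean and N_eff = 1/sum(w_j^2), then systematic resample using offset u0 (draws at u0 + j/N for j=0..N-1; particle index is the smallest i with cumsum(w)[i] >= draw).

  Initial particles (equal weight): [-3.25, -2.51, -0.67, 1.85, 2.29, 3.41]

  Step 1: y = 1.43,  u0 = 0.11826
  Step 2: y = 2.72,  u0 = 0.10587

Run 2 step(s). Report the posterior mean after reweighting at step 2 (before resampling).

post_mean = 2.1120

step 1: w=[0.0000, 0.0000, 0.0314, 0.5494, 0.3754, 0.0437]  mean=2.0042  Neff=2.2436  idx=[3, 3, 3, 4, 4, 4]
step 2: w=[0.1348, 0.1348, 0.1348, 0.1985, 0.1985, 0.1985]  mean=2.1120  Neff=5.7889  idx=[0, 2, 3, 4, 4, 5]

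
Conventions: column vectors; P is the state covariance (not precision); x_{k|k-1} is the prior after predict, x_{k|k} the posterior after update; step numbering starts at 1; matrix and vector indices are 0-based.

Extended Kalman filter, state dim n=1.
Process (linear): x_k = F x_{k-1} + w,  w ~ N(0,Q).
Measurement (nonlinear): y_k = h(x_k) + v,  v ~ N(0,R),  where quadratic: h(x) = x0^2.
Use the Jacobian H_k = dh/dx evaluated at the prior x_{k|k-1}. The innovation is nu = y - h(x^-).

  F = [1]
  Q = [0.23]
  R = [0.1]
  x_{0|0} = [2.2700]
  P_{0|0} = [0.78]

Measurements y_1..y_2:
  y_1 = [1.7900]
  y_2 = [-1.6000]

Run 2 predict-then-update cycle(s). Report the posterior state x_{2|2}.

x_post = [0.3003]

step 1: x^-=[2.2700]  P^-=[1.0100]  H_jac=[4.5400]  S=[20.9177]  K=[0.2192]  nu=[-3.3629]  x^+=[1.5328]  P^+=[0.0048]
step 2: x^-=[1.5328]  P^-=[0.2348]  H_jac=[3.0656]  S=[2.3069]  K=[0.3121]  nu=[-3.9495]  x^+=[0.3003]  P^+=[0.0102]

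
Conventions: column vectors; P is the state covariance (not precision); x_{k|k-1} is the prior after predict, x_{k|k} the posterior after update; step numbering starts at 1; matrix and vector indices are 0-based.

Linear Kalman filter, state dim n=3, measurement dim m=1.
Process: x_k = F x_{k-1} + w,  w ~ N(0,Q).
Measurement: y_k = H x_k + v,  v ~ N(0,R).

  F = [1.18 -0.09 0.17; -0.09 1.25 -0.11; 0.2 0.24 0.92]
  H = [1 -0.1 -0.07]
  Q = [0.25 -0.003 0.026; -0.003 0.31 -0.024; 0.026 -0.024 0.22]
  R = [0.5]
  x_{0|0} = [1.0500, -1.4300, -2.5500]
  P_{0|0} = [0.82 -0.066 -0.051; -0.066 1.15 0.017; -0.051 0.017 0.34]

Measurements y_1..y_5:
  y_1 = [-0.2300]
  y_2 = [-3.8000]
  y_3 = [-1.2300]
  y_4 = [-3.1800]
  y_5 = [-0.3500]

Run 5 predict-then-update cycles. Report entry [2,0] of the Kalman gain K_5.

K[2,0] = 0.1919

step 1: x^-=[0.9342, -1.6015, -2.4792]  P^-=[1.4039 -0.3125 0.1725; -0.3125 2.1268 0.2812; 0.1725 0.2812 0.5892]  S=[1.9704]  K=[0.7223; -0.2765; 0.0524]  nu=[-1.4979]  x^+=[-0.1477, -1.1873, -2.5576]  P^+=[0.3761 0.0810 0.0980; 0.0810 1.9761 0.3097; 0.0980 0.3097 0.5838]
step 2: x^-=[-0.5022, -1.1895, -2.6675]  P^-=[0.8192 -0.1013 0.2816; -0.1013 3.3063 0.8592; 0.2816 0.8592 1.0236]  S=[1.3501]  K=[0.5996; -0.3645; 0.0919]  nu=[-3.6035]  x^+=[-2.6630, 0.1240, -2.9985]  P^+=[0.3337 0.1938 0.2072; 0.1938 3.1269 0.9044; 0.2072 0.9044 1.0122]
step 3: x^-=[-3.6633, 0.7245, -3.2615]  P^-=[0.7835 0.0493 0.4409; 0.0493 4.9226 1.8444; 0.4409 1.8444 1.7645]  S=[1.2957]  K=[0.5771; -0.4415; 0.1026]  nu=[2.2774]  x^+=[-2.3489, -0.2811, -3.0277]  P^+=[0.3520 0.3795 0.3642; 0.3795 4.6700 1.9031; 0.3642 1.9031 1.7508]
step 4: x^-=[-3.2611, 0.1931, -3.3228]  P^-=[0.8358 0.3347 0.7105; 0.3347 7.0294 3.3803; 0.7105 3.3803 2.9959]  S=[1.3017]  K=[0.5782; -0.4647; 0.1250]  nu=[-0.1321]  x^+=[-3.3375, 0.2545, -3.3393]  P^+=[0.4007 0.6844 0.6164; 0.6844 6.7483 3.4560; 0.6164 3.4560 2.9755]
step 5: x^-=[-4.5289, 0.9859, -3.6785]  P^-=[0.9447 0.8338 1.1666; 0.8338 9.8013 5.6670; 1.1666 5.6670 4.9619]  S=[1.3163]  K=[0.5923; -0.4125; 0.1919]  nu=[4.0200]  x^+=[-2.1477, -0.6724, -2.9071]  P^+=[0.4829 1.1555 1.0170; 1.1555 9.5773 5.7712; 1.0170 5.7712 4.9134]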